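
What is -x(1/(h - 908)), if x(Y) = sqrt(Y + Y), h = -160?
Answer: -I*sqrt(534)/534 ≈ -0.043274*I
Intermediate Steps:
x(Y) = sqrt(2)*sqrt(Y) (x(Y) = sqrt(2*Y) = sqrt(2)*sqrt(Y))
-x(1/(h - 908)) = -sqrt(2)*sqrt(1/(-160 - 908)) = -sqrt(2)*sqrt(1/(-1068)) = -sqrt(2)*sqrt(-1/1068) = -sqrt(2)*I*sqrt(267)/534 = -I*sqrt(534)/534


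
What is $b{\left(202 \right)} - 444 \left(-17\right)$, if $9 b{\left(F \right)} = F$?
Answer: $\frac{68134}{9} \approx 7570.4$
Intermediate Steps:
$b{\left(F \right)} = \frac{F}{9}$
$b{\left(202 \right)} - 444 \left(-17\right) = \frac{1}{9} \cdot 202 - 444 \left(-17\right) = \frac{202}{9} - -7548 = \frac{202}{9} + 7548 = \frac{68134}{9}$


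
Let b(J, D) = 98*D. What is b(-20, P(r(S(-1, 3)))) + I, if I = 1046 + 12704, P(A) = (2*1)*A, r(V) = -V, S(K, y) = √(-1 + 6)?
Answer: 13750 - 196*√5 ≈ 13312.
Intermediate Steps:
S(K, y) = √5
P(A) = 2*A
I = 13750
b(-20, P(r(S(-1, 3)))) + I = 98*(2*(-√5)) + 13750 = 98*(-2*√5) + 13750 = -196*√5 + 13750 = 13750 - 196*√5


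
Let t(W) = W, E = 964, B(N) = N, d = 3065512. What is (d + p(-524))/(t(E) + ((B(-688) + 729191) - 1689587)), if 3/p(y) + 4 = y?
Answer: -539530111/168981120 ≈ -3.1928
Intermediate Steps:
p(y) = 3/(-4 + y)
(d + p(-524))/(t(E) + ((B(-688) + 729191) - 1689587)) = (3065512 + 3/(-4 - 524))/(964 + ((-688 + 729191) - 1689587)) = (3065512 + 3/(-528))/(964 + (728503 - 1689587)) = (3065512 + 3*(-1/528))/(964 - 961084) = (3065512 - 1/176)/(-960120) = (539530111/176)*(-1/960120) = -539530111/168981120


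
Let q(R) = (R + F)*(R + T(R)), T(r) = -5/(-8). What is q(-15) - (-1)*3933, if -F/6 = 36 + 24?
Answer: 74589/8 ≈ 9323.6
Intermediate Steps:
T(r) = 5/8 (T(r) = -5*(-⅛) = 5/8)
F = -360 (F = -6*(36 + 24) = -6*60 = -360)
q(R) = (-360 + R)*(5/8 + R) (q(R) = (R - 360)*(R + 5/8) = (-360 + R)*(5/8 + R))
q(-15) - (-1)*3933 = (-225 + (-15)² - 2875/8*(-15)) - (-1)*3933 = (-225 + 225 + 43125/8) - 1*(-3933) = 43125/8 + 3933 = 74589/8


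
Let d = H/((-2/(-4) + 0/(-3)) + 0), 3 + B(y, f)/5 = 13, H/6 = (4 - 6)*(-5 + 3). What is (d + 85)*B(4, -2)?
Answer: 6650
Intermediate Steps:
H = 24 (H = 6*((4 - 6)*(-5 + 3)) = 6*(-2*(-2)) = 6*4 = 24)
B(y, f) = 50 (B(y, f) = -15 + 5*13 = -15 + 65 = 50)
d = 48 (d = 24/((-2/(-4) + 0/(-3)) + 0) = 24/((-2*(-¼) + 0*(-⅓)) + 0) = 24/((½ + 0) + 0) = 24/(½ + 0) = 24/(½) = 2*24 = 48)
(d + 85)*B(4, -2) = (48 + 85)*50 = 133*50 = 6650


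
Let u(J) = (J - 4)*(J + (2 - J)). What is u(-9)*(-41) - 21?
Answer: 1045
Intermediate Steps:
u(J) = -8 + 2*J (u(J) = (-4 + J)*2 = -8 + 2*J)
u(-9)*(-41) - 21 = (-8 + 2*(-9))*(-41) - 21 = (-8 - 18)*(-41) - 21 = -26*(-41) - 21 = 1066 - 21 = 1045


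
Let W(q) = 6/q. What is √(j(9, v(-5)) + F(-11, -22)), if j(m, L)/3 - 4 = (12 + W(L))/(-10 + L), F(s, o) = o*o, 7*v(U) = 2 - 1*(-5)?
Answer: 7*√10 ≈ 22.136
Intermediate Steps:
v(U) = 1 (v(U) = (2 - 1*(-5))/7 = (2 + 5)/7 = (⅐)*7 = 1)
F(s, o) = o²
j(m, L) = 12 + 3*(12 + 6/L)/(-10 + L) (j(m, L) = 12 + 3*((12 + 6/L)/(-10 + L)) = 12 + 3*(12 + 6/L)/(-10 + L))
√(j(9, v(-5)) + F(-11, -22)) = √(6*(3 + 2*1*(-7 + 1))/(1*(-10 + 1)) + (-22)²) = √(6*1*(3 + 2*1*(-6))/(-9) + 484) = √(6*1*(-⅑)*(3 - 12) + 484) = √(6*1*(-⅑)*(-9) + 484) = √(6 + 484) = √490 = 7*√10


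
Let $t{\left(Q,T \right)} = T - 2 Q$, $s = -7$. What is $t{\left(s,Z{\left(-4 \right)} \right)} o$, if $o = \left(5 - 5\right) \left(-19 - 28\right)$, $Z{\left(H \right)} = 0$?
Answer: $0$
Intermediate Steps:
$o = 0$ ($o = 0 \left(-47\right) = 0$)
$t{\left(s,Z{\left(-4 \right)} \right)} o = \left(0 - -14\right) 0 = \left(0 + 14\right) 0 = 14 \cdot 0 = 0$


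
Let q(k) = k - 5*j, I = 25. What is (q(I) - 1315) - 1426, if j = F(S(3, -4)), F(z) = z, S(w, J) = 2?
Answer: -2726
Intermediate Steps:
j = 2
q(k) = -10 + k (q(k) = k - 5*2 = k - 10 = -10 + k)
(q(I) - 1315) - 1426 = ((-10 + 25) - 1315) - 1426 = (15 - 1315) - 1426 = -1300 - 1426 = -2726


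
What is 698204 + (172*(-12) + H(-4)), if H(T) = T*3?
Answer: 696128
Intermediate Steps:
H(T) = 3*T
698204 + (172*(-12) + H(-4)) = 698204 + (172*(-12) + 3*(-4)) = 698204 + (-2064 - 12) = 698204 - 2076 = 696128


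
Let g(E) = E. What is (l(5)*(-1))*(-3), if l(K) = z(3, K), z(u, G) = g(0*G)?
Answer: 0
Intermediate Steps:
z(u, G) = 0 (z(u, G) = 0*G = 0)
l(K) = 0
(l(5)*(-1))*(-3) = (0*(-1))*(-3) = 0*(-3) = 0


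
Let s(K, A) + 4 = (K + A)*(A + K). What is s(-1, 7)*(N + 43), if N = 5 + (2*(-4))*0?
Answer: 1536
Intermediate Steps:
s(K, A) = -4 + (A + K)² (s(K, A) = -4 + (K + A)*(A + K) = -4 + (A + K)*(A + K) = -4 + (A + K)²)
N = 5 (N = 5 - 8*0 = 5 + 0 = 5)
s(-1, 7)*(N + 43) = (-4 + (7 - 1)²)*(5 + 43) = (-4 + 6²)*48 = (-4 + 36)*48 = 32*48 = 1536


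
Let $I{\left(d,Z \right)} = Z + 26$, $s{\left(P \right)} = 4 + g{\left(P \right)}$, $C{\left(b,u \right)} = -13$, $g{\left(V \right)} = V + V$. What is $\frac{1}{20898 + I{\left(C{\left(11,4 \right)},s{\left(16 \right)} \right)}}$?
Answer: $\frac{1}{20960} \approx 4.771 \cdot 10^{-5}$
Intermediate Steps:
$g{\left(V \right)} = 2 V$
$s{\left(P \right)} = 4 + 2 P$
$I{\left(d,Z \right)} = 26 + Z$
$\frac{1}{20898 + I{\left(C{\left(11,4 \right)},s{\left(16 \right)} \right)}} = \frac{1}{20898 + \left(26 + \left(4 + 2 \cdot 16\right)\right)} = \frac{1}{20898 + \left(26 + \left(4 + 32\right)\right)} = \frac{1}{20898 + \left(26 + 36\right)} = \frac{1}{20898 + 62} = \frac{1}{20960}$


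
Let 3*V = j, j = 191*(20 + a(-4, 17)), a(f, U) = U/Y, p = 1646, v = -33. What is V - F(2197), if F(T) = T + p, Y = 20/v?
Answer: -261331/60 ≈ -4355.5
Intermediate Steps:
Y = -20/33 (Y = 20/(-33) = 20*(-1/33) = -20/33 ≈ -0.60606)
a(f, U) = -33*U/20 (a(f, U) = U/(-20/33) = U*(-33/20) = -33*U/20)
F(T) = 1646 + T (F(T) = T + 1646 = 1646 + T)
j = -30751/20 (j = 191*(20 - 33/20*17) = 191*(20 - 561/20) = 191*(-161/20) = -30751/20 ≈ -1537.6)
V = -30751/60 (V = (⅓)*(-30751/20) = -30751/60 ≈ -512.52)
V - F(2197) = -30751/60 - (1646 + 2197) = -30751/60 - 1*3843 = -30751/60 - 3843 = -261331/60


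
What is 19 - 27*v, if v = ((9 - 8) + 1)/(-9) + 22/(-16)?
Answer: 497/8 ≈ 62.125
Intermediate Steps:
v = -115/72 (v = (1 + 1)*(-⅑) + 22*(-1/16) = 2*(-⅑) - 11/8 = -2/9 - 11/8 = -115/72 ≈ -1.5972)
19 - 27*v = 19 - 27*(-115/72) = 19 + 345/8 = 497/8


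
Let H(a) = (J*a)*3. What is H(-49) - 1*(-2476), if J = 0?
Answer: 2476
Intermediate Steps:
H(a) = 0 (H(a) = (0*a)*3 = 0*3 = 0)
H(-49) - 1*(-2476) = 0 - 1*(-2476) = 0 + 2476 = 2476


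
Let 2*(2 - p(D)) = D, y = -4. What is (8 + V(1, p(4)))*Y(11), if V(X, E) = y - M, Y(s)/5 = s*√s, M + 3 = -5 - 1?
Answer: 715*√11 ≈ 2371.4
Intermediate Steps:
p(D) = 2 - D/2
M = -9 (M = -3 + (-5 - 1) = -3 - 6 = -9)
Y(s) = 5*s^(3/2) (Y(s) = 5*(s*√s) = 5*s^(3/2))
V(X, E) = 5 (V(X, E) = -4 - 1*(-9) = -4 + 9 = 5)
(8 + V(1, p(4)))*Y(11) = (8 + 5)*(5*11^(3/2)) = 13*(5*(11*√11)) = 13*(55*√11) = 715*√11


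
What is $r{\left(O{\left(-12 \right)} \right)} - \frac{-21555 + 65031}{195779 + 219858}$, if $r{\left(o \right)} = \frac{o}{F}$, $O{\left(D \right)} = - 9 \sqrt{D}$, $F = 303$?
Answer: $- \frac{43476}{415637} - \frac{6 i \sqrt{3}}{101} \approx -0.1046 - 0.10289 i$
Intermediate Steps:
$r{\left(o \right)} = \frac{o}{303}$
$r{\left(O{\left(-12 \right)} \right)} - \frac{-21555 + 65031}{195779 + 219858} = \frac{\left(-9\right) \sqrt{-12}}{303} - \frac{-21555 + 65031}{195779 + 219858} = \frac{\left(-9\right) 2 i \sqrt{3}}{303} - \frac{43476}{415637} = \frac{\left(-18\right) i \sqrt{3}}{303} - 43476 \cdot \frac{1}{415637} = - \frac{6 i \sqrt{3}}{101} - \frac{43476}{415637} = - \frac{43476}{415637} - \frac{6 i \sqrt{3}}{101}$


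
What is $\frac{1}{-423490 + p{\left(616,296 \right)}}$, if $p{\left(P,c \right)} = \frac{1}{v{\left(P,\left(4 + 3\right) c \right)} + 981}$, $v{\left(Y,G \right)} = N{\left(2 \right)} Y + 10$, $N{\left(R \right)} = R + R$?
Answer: $- \frac{3455}{1463157949} \approx -2.3613 \cdot 10^{-6}$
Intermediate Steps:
$N{\left(R \right)} = 2 R$
$v{\left(Y,G \right)} = 10 + 4 Y$ ($v{\left(Y,G \right)} = 2 \cdot 2 Y + 10 = 4 Y + 10 = 10 + 4 Y$)
$p{\left(P,c \right)} = \frac{1}{991 + 4 P}$ ($p{\left(P,c \right)} = \frac{1}{\left(10 + 4 P\right) + 981} = \frac{1}{991 + 4 P}$)
$\frac{1}{-423490 + p{\left(616,296 \right)}} = \frac{1}{-423490 + \frac{1}{991 + 4 \cdot 616}} = \frac{1}{-423490 + \frac{1}{991 + 2464}} = \frac{1}{-423490 + \frac{1}{3455}} = \frac{1}{- \frac{1463157949}{3455}} = - \frac{3455}{1463157949}$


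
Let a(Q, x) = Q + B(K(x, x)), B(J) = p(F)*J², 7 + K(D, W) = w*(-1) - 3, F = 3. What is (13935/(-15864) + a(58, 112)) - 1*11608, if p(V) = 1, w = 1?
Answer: -60441197/5288 ≈ -11430.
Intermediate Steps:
K(D, W) = -11 (K(D, W) = -7 + (1*(-1) - 3) = -7 + (-1 - 3) = -7 - 4 = -11)
B(J) = J² (B(J) = 1*J² = J²)
a(Q, x) = 121 + Q (a(Q, x) = Q + (-11)² = Q + 121 = 121 + Q)
(13935/(-15864) + a(58, 112)) - 1*11608 = (13935/(-15864) + (121 + 58)) - 1*11608 = (13935*(-1/15864) + 179) - 11608 = (-4645/5288 + 179) - 11608 = 941907/5288 - 11608 = -60441197/5288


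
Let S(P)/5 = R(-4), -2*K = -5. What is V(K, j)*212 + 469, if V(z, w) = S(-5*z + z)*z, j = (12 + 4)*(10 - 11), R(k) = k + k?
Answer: -20731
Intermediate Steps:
K = 5/2 (K = -½*(-5) = 5/2 ≈ 2.5000)
R(k) = 2*k
j = -16 (j = 16*(-1) = -16)
S(P) = -40 (S(P) = 5*(2*(-4)) = 5*(-8) = -40)
V(z, w) = -40*z
V(K, j)*212 + 469 = -40*5/2*212 + 469 = -100*212 + 469 = -21200 + 469 = -20731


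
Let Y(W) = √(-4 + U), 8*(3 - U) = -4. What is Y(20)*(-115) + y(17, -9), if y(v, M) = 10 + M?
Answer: 1 - 115*I*√2/2 ≈ 1.0 - 81.317*I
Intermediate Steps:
U = 7/2 (U = 3 - ⅛*(-4) = 3 + ½ = 7/2 ≈ 3.5000)
Y(W) = I*√2/2 (Y(W) = √(-4 + 7/2) = √(-½) = I*√2/2)
Y(20)*(-115) + y(17, -9) = (I*√2/2)*(-115) + (10 - 9) = -115*I*√2/2 + 1 = 1 - 115*I*√2/2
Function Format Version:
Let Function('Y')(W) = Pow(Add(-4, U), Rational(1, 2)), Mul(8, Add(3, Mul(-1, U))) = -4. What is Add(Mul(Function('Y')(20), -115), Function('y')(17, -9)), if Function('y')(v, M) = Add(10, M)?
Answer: Add(1, Mul(Rational(-115, 2), I, Pow(2, Rational(1, 2)))) ≈ Add(1.0000, Mul(-81.317, I))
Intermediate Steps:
U = Rational(7, 2) (U = Add(3, Mul(Rational(-1, 8), -4)) = Add(3, Rational(1, 2)) = Rational(7, 2) ≈ 3.5000)
Function('Y')(W) = Mul(Rational(1, 2), I, Pow(2, Rational(1, 2))) (Function('Y')(W) = Pow(Add(-4, Rational(7, 2)), Rational(1, 2)) = Pow(Rational(-1, 2), Rational(1, 2)) = Mul(Rational(1, 2), I, Pow(2, Rational(1, 2))))
Add(Mul(Function('Y')(20), -115), Function('y')(17, -9)) = Add(Mul(Mul(Rational(1, 2), I, Pow(2, Rational(1, 2))), -115), Add(10, -9)) = Add(Mul(Rational(-115, 2), I, Pow(2, Rational(1, 2))), 1) = Add(1, Mul(Rational(-115, 2), I, Pow(2, Rational(1, 2))))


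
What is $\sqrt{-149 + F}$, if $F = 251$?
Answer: $\sqrt{102} \approx 10.1$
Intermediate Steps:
$\sqrt{-149 + F} = \sqrt{-149 + 251} = \sqrt{102}$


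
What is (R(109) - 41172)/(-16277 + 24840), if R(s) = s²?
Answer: -29291/8563 ≈ -3.4206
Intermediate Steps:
(R(109) - 41172)/(-16277 + 24840) = (109² - 41172)/(-16277 + 24840) = (11881 - 41172)/8563 = -29291*1/8563 = -29291/8563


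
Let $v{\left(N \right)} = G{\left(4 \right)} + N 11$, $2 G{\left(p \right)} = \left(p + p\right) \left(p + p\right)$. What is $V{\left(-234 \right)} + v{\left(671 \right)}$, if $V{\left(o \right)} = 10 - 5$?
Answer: $7418$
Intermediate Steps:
$G{\left(p \right)} = 2 p^{2}$ ($G{\left(p \right)} = \frac{\left(p + p\right) \left(p + p\right)}{2} = \frac{2 p 2 p}{2} = \frac{4 p^{2}}{2} = 2 p^{2}$)
$v{\left(N \right)} = 32 + 11 N$ ($v{\left(N \right)} = 2 \cdot 4^{2} + N 11 = 2 \cdot 16 + 11 N = 32 + 11 N$)
$V{\left(o \right)} = 5$ ($V{\left(o \right)} = 10 - 5 = 5$)
$V{\left(-234 \right)} + v{\left(671 \right)} = 5 + \left(32 + 11 \cdot 671\right) = 5 + \left(32 + 7381\right) = 5 + 7413 = 7418$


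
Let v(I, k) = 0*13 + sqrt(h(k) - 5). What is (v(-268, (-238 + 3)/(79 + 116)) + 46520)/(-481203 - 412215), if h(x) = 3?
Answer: -23260/446709 - I*sqrt(2)/893418 ≈ -0.05207 - 1.5829e-6*I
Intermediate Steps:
v(I, k) = I*sqrt(2) (v(I, k) = 0*13 + sqrt(3 - 5) = 0 + sqrt(-2) = 0 + I*sqrt(2) = I*sqrt(2))
(v(-268, (-238 + 3)/(79 + 116)) + 46520)/(-481203 - 412215) = (I*sqrt(2) + 46520)/(-481203 - 412215) = (46520 + I*sqrt(2))/(-893418) = (46520 + I*sqrt(2))*(-1/893418) = -23260/446709 - I*sqrt(2)/893418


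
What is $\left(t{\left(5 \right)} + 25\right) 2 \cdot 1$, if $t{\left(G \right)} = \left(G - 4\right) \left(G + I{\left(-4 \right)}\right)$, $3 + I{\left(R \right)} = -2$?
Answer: $50$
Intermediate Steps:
$I{\left(R \right)} = -5$ ($I{\left(R \right)} = -3 - 2 = -5$)
$t{\left(G \right)} = \left(-5 + G\right) \left(-4 + G\right)$ ($t{\left(G \right)} = \left(G - 4\right) \left(G - 5\right) = \left(-4 + G\right) \left(-5 + G\right) = \left(-5 + G\right) \left(-4 + G\right)$)
$\left(t{\left(5 \right)} + 25\right) 2 \cdot 1 = \left(\left(20 + 5^{2} - 45\right) + 25\right) 2 \cdot 1 = \left(\left(20 + 25 - 45\right) + 25\right) 2 = \left(0 + 25\right) 2 = 25 \cdot 2 = 50$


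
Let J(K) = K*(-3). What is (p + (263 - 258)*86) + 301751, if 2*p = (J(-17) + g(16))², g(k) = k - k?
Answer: 606963/2 ≈ 3.0348e+5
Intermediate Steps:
g(k) = 0
J(K) = -3*K
p = 2601/2 (p = (-3*(-17) + 0)²/2 = (51 + 0)²/2 = (½)*51² = (½)*2601 = 2601/2 ≈ 1300.5)
(p + (263 - 258)*86) + 301751 = (2601/2 + (263 - 258)*86) + 301751 = (2601/2 + 5*86) + 301751 = (2601/2 + 430) + 301751 = 3461/2 + 301751 = 606963/2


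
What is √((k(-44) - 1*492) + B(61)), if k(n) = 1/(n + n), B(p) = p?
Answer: I*√834438/44 ≈ 20.761*I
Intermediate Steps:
k(n) = 1/(2*n)
√((k(-44) - 1*492) + B(61)) = √(((½)/(-44) - 1*492) + 61) = √(((½)*(-1/44) - 492) + 61) = √((-1/88 - 492) + 61) = √(-43297/88 + 61) = √(-37929/88) = I*√834438/44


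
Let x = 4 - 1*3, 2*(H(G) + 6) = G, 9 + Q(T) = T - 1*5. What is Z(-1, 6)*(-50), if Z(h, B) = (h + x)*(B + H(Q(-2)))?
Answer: 0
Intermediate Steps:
Q(T) = -14 + T (Q(T) = -9 + (T - 1*5) = -9 + (T - 5) = -9 + (-5 + T) = -14 + T)
H(G) = -6 + G/2
x = 1 (x = 4 - 3 = 1)
Z(h, B) = (1 + h)*(-14 + B) (Z(h, B) = (h + 1)*(B + (-6 + (-14 - 2)/2)) = (1 + h)*(B + (-6 + (½)*(-16))) = (1 + h)*(B + (-6 - 8)) = (1 + h)*(B - 14) = (1 + h)*(-14 + B))
Z(-1, 6)*(-50) = (-14 + 6 - 14*(-1) + 6*(-1))*(-50) = (-14 + 6 + 14 - 6)*(-50) = 0*(-50) = 0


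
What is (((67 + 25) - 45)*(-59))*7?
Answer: -19411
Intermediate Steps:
(((67 + 25) - 45)*(-59))*7 = ((92 - 45)*(-59))*7 = (47*(-59))*7 = -2773*7 = -19411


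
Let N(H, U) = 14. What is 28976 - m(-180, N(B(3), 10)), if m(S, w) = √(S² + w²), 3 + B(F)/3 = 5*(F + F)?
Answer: 28976 - 2*√8149 ≈ 28795.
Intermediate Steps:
B(F) = -9 + 30*F (B(F) = -9 + 3*(5*(F + F)) = -9 + 3*(5*(2*F)) = -9 + 3*(10*F) = -9 + 30*F)
28976 - m(-180, N(B(3), 10)) = 28976 - √((-180)² + 14²) = 28976 - √(32400 + 196) = 28976 - √32596 = 28976 - 2*√8149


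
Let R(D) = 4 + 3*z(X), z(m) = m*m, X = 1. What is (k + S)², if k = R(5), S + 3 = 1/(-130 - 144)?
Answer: 1199025/75076 ≈ 15.971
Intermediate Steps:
S = -823/274 (S = -3 + 1/(-130 - 144) = -3 + 1/(-274) = -3 - 1/274 = -823/274 ≈ -3.0037)
z(m) = m²
R(D) = 7 (R(D) = 4 + 3*1² = 4 + 3*1 = 4 + 3 = 7)
k = 7
(k + S)² = (7 - 823/274)² = (1095/274)² = 1199025/75076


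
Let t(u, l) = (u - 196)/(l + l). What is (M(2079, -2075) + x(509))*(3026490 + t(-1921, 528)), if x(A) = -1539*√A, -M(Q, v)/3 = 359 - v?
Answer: -3889497100091/176 - 1639533288699*√509/352 ≈ -1.2718e+11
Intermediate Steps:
M(Q, v) = -1077 + 3*v (M(Q, v) = -3*(359 - v) = -1077 + 3*v)
t(u, l) = (-196 + u)/(2*l) (t(u, l) = (-196 + u)/((2*l)) = (-196 + u)*(1/(2*l)) = (-196 + u)/(2*l))
(M(2079, -2075) + x(509))*(3026490 + t(-1921, 528)) = ((-1077 + 3*(-2075)) - 1539*√509)*(3026490 + (½)*(-196 - 1921)/528) = ((-1077 - 6225) - 1539*√509)*(3026490 + (½)*(1/528)*(-2117)) = (-7302 - 1539*√509)*(3026490 - 2117/1056) = (-7302 - 1539*√509)*(3195971323/1056) = -3889497100091/176 - 1639533288699*√509/352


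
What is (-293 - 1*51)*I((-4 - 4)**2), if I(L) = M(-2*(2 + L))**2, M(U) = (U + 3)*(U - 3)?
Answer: -104329085400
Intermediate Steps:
M(U) = (-3 + U)*(3 + U) (M(U) = (3 + U)*(-3 + U) = (-3 + U)*(3 + U))
I(L) = (-9 + (-4 - 2*L)**2)**2 (I(L) = (-9 + (-2*(2 + L))**2)**2 = (-9 + (-4 - 2*L)**2)**2)
(-293 - 1*51)*I((-4 - 4)**2) = (-293 - 1*51)*(-9 + 4*(2 + (-4 - 4)**2)**2)**2 = (-293 - 51)*(-9 + 4*(2 + (-8)**2)**2)**2 = -344*(-9 + 4*(2 + 64)**2)**2 = -344*(-9 + 4*66**2)**2 = -344*(-9 + 4*4356)**2 = -344*(-9 + 17424)**2 = -344*17415**2 = -344*303282225 = -104329085400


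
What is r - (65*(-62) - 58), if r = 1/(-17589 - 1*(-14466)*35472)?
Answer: 452864780927/110779056 ≈ 4088.0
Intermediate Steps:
r = -1/110779056 (r = (1/35472)/(-17589 + 14466) = (1/35472)/(-3123) = -1/3123*1/35472 = -1/110779056 ≈ -9.0270e-9)
r - (65*(-62) - 58) = -1/110779056 - (65*(-62) - 58) = -1/110779056 - (-4030 - 58) = -1/110779056 - 1*(-4088) = -1/110779056 + 4088 = 452864780927/110779056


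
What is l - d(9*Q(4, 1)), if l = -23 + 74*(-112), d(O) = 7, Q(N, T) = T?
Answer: -8318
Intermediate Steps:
l = -8311 (l = -23 - 8288 = -8311)
l - d(9*Q(4, 1)) = -8311 - 1*7 = -8311 - 7 = -8318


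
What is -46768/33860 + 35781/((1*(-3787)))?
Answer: -347163769/32056955 ≈ -10.830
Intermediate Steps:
-46768/33860 + 35781/((1*(-3787))) = -46768*1/33860 + 35781/(-3787) = -11692/8465 + 35781*(-1/3787) = -11692/8465 - 35781/3787 = -347163769/32056955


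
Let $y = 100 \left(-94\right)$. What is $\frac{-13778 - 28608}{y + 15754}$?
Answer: $- \frac{21193}{3177} \approx -6.6708$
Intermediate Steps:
$y = -9400$
$\frac{-13778 - 28608}{y + 15754} = \frac{-13778 - 28608}{-9400 + 15754} = \frac{-13778 - 28608}{6354} = \left(-42386\right) \frac{1}{6354} = - \frac{21193}{3177}$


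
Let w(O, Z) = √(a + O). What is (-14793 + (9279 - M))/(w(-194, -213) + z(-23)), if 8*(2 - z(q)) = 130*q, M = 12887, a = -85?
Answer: -12291868/251497 + 294416*I*√31/754491 ≈ -48.875 + 2.1726*I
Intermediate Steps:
z(q) = 2 - 65*q/4
w(O, Z) = √(-85 + O)
(-14793 + (9279 - M))/(w(-194, -213) + z(-23)) = (-14793 + (9279 - 1*12887))/(√(-85 - 194) + (2 - 65/4*(-23))) = (-14793 + (9279 - 12887))/(√(-279) + (2 + 1495/4)) = (-14793 - 3608)/(3*I*√31 + 1503/4) = -18401/(1503/4 + 3*I*√31)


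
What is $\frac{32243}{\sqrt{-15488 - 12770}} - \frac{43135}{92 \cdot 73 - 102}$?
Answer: $- \frac{43135}{6614} - \frac{32243 i \sqrt{28258}}{28258} \approx -6.5218 - 191.81 i$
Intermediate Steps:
$\frac{32243}{\sqrt{-15488 - 12770}} - \frac{43135}{92 \cdot 73 - 102} = \frac{32243}{\sqrt{-28258}} - \frac{43135}{6716 - 102} = \frac{32243}{i \sqrt{28258}} - \frac{43135}{6614} = 32243 \left(- \frac{i \sqrt{28258}}{28258}\right) - \frac{43135}{6614} = - \frac{32243 i \sqrt{28258}}{28258} - \frac{43135}{6614} = - \frac{43135}{6614} - \frac{32243 i \sqrt{28258}}{28258}$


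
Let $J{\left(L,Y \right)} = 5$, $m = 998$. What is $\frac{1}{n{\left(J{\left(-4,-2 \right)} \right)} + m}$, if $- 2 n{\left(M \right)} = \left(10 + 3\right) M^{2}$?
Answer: $\frac{2}{1671} \approx 0.0011969$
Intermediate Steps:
$n{\left(M \right)} = - \frac{13 M^{2}}{2}$ ($n{\left(M \right)} = - \frac{\left(10 + 3\right) M^{2}}{2} = - \frac{13 M^{2}}{2}$)
$\frac{1}{n{\left(J{\left(-4,-2 \right)} \right)} + m} = \frac{1}{- \frac{13 \cdot 5^{2}}{2} + 998} = \frac{1}{\left(- \frac{13}{2}\right) 25 + 998} = \frac{1}{- \frac{325}{2} + 998} = \frac{1}{\frac{1671}{2}} = \frac{2}{1671}$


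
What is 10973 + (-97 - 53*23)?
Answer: 9657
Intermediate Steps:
10973 + (-97 - 53*23) = 10973 + (-97 - 1219) = 10973 - 1316 = 9657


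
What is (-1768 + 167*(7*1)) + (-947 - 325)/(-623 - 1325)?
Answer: -291395/487 ≈ -598.35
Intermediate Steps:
(-1768 + 167*(7*1)) + (-947 - 325)/(-623 - 1325) = (-1768 + 167*7) - 1272/(-1948) = (-1768 + 1169) - 1272*(-1/1948) = -599 + 318/487 = -291395/487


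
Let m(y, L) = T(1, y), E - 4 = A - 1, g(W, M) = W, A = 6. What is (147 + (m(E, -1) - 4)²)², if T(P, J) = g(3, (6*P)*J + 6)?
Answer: 21904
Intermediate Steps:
T(P, J) = 3
E = 9 (E = 4 + (6 - 1) = 4 + 5 = 9)
m(y, L) = 3
(147 + (m(E, -1) - 4)²)² = (147 + (3 - 4)²)² = (147 + (-1)²)² = (147 + 1)² = 148² = 21904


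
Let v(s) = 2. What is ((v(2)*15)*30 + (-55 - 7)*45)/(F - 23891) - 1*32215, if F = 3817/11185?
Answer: -4304187547610/133608509 ≈ -32215.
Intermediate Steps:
F = 3817/11185 (F = 3817*(1/11185) = 3817/11185 ≈ 0.34126)
((v(2)*15)*30 + (-55 - 7)*45)/(F - 23891) - 1*32215 = ((2*15)*30 + (-55 - 7)*45)/(3817/11185 - 23891) - 1*32215 = (30*30 - 62*45)/(-267217018/11185) - 32215 = (900 - 2790)*(-11185/267217018) - 32215 = -1890*(-11185/267217018) - 32215 = 10569825/133608509 - 32215 = -4304187547610/133608509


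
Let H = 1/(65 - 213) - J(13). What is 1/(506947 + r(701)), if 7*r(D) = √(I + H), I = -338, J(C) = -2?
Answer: 3676379644/1863729631436597 - 3122*I*√37/1863729631436597 ≈ 1.9726e-6 - 1.0189e-11*I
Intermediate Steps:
H = 295/148 (H = 1/(65 - 213) - 1*(-2) = 1/(-148) + 2 = -1/148 + 2 = 295/148 ≈ 1.9932)
r(D) = 223*I*√37/518 (r(D) = √(-338 + 295/148)/7 = √(-49729/148)/7 = (223*I*√37/74)/7 = 223*I*√37/518)
1/(506947 + r(701)) = 1/(506947 + 223*I*√37/518)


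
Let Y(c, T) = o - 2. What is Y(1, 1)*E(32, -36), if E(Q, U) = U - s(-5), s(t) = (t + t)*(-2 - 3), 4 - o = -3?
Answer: -430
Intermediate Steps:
o = 7 (o = 4 - 1*(-3) = 4 + 3 = 7)
s(t) = -10*t (s(t) = (2*t)*(-5) = -10*t)
Y(c, T) = 5 (Y(c, T) = 7 - 2 = 5)
E(Q, U) = -50 + U (E(Q, U) = U - (-10)*(-5) = U - 1*50 = U - 50 = -50 + U)
Y(1, 1)*E(32, -36) = 5*(-50 - 36) = 5*(-86) = -430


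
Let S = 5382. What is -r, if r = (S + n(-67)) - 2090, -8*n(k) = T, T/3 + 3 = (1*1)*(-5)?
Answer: -3295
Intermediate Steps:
T = -24 (T = -9 + 3*((1*1)*(-5)) = -9 + 3*(1*(-5)) = -9 + 3*(-5) = -9 - 15 = -24)
n(k) = 3 (n(k) = -1/8*(-24) = 3)
r = 3295 (r = (5382 + 3) - 2090 = 5385 - 2090 = 3295)
-r = -1*3295 = -3295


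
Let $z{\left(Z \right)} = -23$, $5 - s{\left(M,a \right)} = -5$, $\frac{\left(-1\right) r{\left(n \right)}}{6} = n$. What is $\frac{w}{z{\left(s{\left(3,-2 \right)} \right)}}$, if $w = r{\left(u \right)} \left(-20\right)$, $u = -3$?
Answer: $\frac{360}{23} \approx 15.652$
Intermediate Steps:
$r{\left(n \right)} = - 6 n$
$s{\left(M,a \right)} = 10$ ($s{\left(M,a \right)} = 5 - -5 = 5 + 5 = 10$)
$w = -360$ ($w = \left(-6\right) \left(-3\right) \left(-20\right) = 18 \left(-20\right) = -360$)
$\frac{w}{z{\left(s{\left(3,-2 \right)} \right)}} = - \frac{360}{-23} = \left(-360\right) \left(- \frac{1}{23}\right) = \frac{360}{23}$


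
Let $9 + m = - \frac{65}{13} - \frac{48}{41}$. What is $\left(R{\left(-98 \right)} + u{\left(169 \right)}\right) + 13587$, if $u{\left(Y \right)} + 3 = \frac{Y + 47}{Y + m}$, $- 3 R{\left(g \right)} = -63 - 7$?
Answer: $\frac{257490922}{18921} \approx 13609.0$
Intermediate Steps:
$m = - \frac{622}{41}$ ($m = -9 - \left(5 + \frac{48}{41}\right) = -9 - \frac{253}{41} = - \frac{622}{41} \approx -15.171$)
$R{\left(g \right)} = \frac{70}{3}$ ($R{\left(g \right)} = - \frac{-63 - 7}{3} = \left(- \frac{1}{3}\right) \left(-70\right) = \frac{70}{3}$)
$u{\left(Y \right)} = -3 + \frac{47 + Y}{- \frac{622}{41} + Y}$ ($u{\left(Y \right)} = -3 + \frac{Y + 47}{Y - \frac{622}{41}} = -3 + \frac{47 + Y}{- \frac{622}{41} + Y}$)
$\left(R{\left(-98 \right)} + u{\left(169 \right)}\right) + 13587 = \left(\frac{70}{3} + \frac{3793 - 13858}{-622 + 41 \cdot 169}\right) + 13587 = \left(\frac{70}{3} + \frac{3793 - 13858}{-622 + 6929}\right) + 13587 = \left(\frac{70}{3} + \frac{1}{6307} \left(-10065\right)\right) + 13587 = \left(\frac{70}{3} - \frac{10065}{6307}\right) + 13587 = \frac{411295}{18921} + 13587 = \frac{257490922}{18921}$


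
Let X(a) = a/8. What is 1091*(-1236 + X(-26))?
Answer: -5408087/4 ≈ -1.3520e+6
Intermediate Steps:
X(a) = a/8 (X(a) = a*(⅛) = a/8)
1091*(-1236 + X(-26)) = 1091*(-1236 + (⅛)*(-26)) = 1091*(-1236 - 13/4) = 1091*(-4957/4) = -5408087/4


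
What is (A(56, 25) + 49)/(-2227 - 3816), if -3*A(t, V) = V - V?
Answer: -49/6043 ≈ -0.0081086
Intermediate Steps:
A(t, V) = 0 (A(t, V) = -(V - V)/3 = -⅓*0 = 0)
(A(56, 25) + 49)/(-2227 - 3816) = (0 + 49)/(-2227 - 3816) = 49/(-6043) = 49*(-1/6043) = -49/6043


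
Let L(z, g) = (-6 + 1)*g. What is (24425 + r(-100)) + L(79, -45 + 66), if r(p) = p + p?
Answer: 24120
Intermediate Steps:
L(z, g) = -5*g
r(p) = 2*p
(24425 + r(-100)) + L(79, -45 + 66) = (24425 + 2*(-100)) - 5*(-45 + 66) = (24425 - 200) - 5*21 = 24225 - 105 = 24120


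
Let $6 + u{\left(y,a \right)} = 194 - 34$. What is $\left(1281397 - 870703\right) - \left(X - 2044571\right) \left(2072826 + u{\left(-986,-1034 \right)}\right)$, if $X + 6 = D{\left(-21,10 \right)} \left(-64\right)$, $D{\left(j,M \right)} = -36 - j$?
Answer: $4236377579354$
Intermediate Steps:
$u{\left(y,a \right)} = 154$ ($u{\left(y,a \right)} = -6 + \left(194 - 34\right) = -6 + 160 = 154$)
$X = 954$ ($X = -6 + \left(-36 - -21\right) \left(-64\right) = -6 + \left(-36 + 21\right) \left(-64\right) = -6 - -960 = -6 + 960 = 954$)
$\left(1281397 - 870703\right) - \left(X - 2044571\right) \left(2072826 + u{\left(-986,-1034 \right)}\right) = \left(1281397 - 870703\right) - \left(954 - 2044571\right) \left(2072826 + 154\right) = \left(1281397 - 870703\right) - \left(-2043617\right) 2072980 = 410694 - -4236377168660 = 410694 + 4236377168660 = 4236377579354$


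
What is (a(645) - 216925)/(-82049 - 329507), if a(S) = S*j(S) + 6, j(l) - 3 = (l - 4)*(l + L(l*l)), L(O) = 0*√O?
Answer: -266457041/411556 ≈ -647.44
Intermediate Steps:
L(O) = 0
j(l) = 3 + l*(-4 + l) (j(l) = 3 + (l - 4)*(l + 0) = 3 + (-4 + l)*l = 3 + l*(-4 + l))
a(S) = 6 + S*(3 + S² - 4*S) (a(S) = S*(3 + S² - 4*S) + 6 = 6 + S*(3 + S² - 4*S))
(a(645) - 216925)/(-82049 - 329507) = ((6 + 645*(3 + 645² - 4*645)) - 216925)/(-82049 - 329507) = ((6 + 645*(3 + 416025 - 2580)) - 216925)/(-411556) = ((6 + 645*413448) - 216925)*(-1/411556) = ((6 + 266673960) - 216925)*(-1/411556) = (266673966 - 216925)*(-1/411556) = 266457041*(-1/411556) = -266457041/411556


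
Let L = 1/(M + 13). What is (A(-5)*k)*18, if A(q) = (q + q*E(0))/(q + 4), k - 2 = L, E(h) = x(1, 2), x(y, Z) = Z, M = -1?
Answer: 1125/2 ≈ 562.50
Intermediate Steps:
E(h) = 2
L = 1/12 (L = 1/(-1 + 13) = 1/12 ≈ 0.083333)
k = 25/12 (k = 2 + 1/12 = 25/12 ≈ 2.0833)
A(q) = 3*q/(4 + q) (A(q) = (q + q*2)/(q + 4) = (q + 2*q)/(4 + q) = (3*q)/(4 + q) = 3*q/(4 + q))
(A(-5)*k)*18 = ((3*(-5)/(4 - 5))*(25/12))*18 = ((3*(-5)/(-1))*(25/12))*18 = ((3*(-5)*(-1))*(25/12))*18 = (15*(25/12))*18 = (125/4)*18 = 1125/2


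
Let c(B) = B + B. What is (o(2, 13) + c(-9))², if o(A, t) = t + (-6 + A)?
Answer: 81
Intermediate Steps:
o(A, t) = -6 + A + t
c(B) = 2*B
(o(2, 13) + c(-9))² = ((-6 + 2 + 13) + 2*(-9))² = (9 - 18)² = (-9)² = 81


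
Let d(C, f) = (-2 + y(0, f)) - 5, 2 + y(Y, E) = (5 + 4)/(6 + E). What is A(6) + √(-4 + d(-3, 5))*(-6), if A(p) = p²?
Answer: 36 - 6*I*√1474/11 ≈ 36.0 - 20.941*I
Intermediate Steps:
y(Y, E) = -2 + 9/(6 + E) (y(Y, E) = -2 + (5 + 4)/(6 + E) = -2 + 9/(6 + E))
d(C, f) = -7 + (-3 - 2*f)/(6 + f) (d(C, f) = (-2 + (-3 - 2*f)/(6 + f)) - 5 = -7 + (-3 - 2*f)/(6 + f))
A(6) + √(-4 + d(-3, 5))*(-6) = 6² + √(-4 + 9*(-5 - 1*5)/(6 + 5))*(-6) = 36 + √(-4 + 9*(-5 - 5)/11)*(-6) = 36 + √(-4 + 9*(1/11)*(-10))*(-6) = 36 + √(-4 - 90/11)*(-6) = 36 + √(-134/11)*(-6) = 36 + (I*√1474/11)*(-6) = 36 - 6*I*√1474/11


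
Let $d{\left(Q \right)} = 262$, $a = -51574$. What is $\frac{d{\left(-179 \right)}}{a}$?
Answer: $- \frac{131}{25787} \approx -0.0050801$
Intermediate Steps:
$\frac{d{\left(-179 \right)}}{a} = \frac{262}{-51574} = 262 \left(- \frac{1}{51574}\right) = - \frac{131}{25787}$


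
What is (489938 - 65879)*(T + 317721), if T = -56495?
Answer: 110775236334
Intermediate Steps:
(489938 - 65879)*(T + 317721) = (489938 - 65879)*(-56495 + 317721) = 424059*261226 = 110775236334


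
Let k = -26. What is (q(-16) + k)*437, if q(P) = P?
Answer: -18354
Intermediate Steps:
(q(-16) + k)*437 = (-16 - 26)*437 = -42*437 = -18354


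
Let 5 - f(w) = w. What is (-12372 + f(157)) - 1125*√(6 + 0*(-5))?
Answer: -12524 - 1125*√6 ≈ -15280.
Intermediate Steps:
f(w) = 5 - w
(-12372 + f(157)) - 1125*√(6 + 0*(-5)) = (-12372 + (5 - 1*157)) - 1125*√(6 + 0*(-5)) = (-12372 + (5 - 157)) - 1125*√(6 + 0) = (-12372 - 152) - 1125*√6 = -12524 - 1125*√6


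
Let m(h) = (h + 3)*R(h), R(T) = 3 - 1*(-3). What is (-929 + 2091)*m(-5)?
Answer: -13944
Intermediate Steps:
R(T) = 6 (R(T) = 3 + 3 = 6)
m(h) = 18 + 6*h (m(h) = (h + 3)*6 = (3 + h)*6 = 18 + 6*h)
(-929 + 2091)*m(-5) = (-929 + 2091)*(18 + 6*(-5)) = 1162*(18 - 30) = 1162*(-12) = -13944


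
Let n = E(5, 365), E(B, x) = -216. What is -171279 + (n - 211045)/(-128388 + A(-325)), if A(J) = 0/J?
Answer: -21989956991/128388 ≈ -1.7128e+5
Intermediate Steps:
A(J) = 0
n = -216
-171279 + (n - 211045)/(-128388 + A(-325)) = -171279 + (-216 - 211045)/(-128388 + 0) = -171279 - 211261/(-128388) = -171279 - 211261*(-1/128388) = -171279 + 211261/128388 = -21989956991/128388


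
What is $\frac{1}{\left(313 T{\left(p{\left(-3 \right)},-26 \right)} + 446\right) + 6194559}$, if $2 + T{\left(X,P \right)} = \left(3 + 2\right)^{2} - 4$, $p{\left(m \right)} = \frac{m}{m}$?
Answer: $\frac{1}{6200952} \approx 1.6127 \cdot 10^{-7}$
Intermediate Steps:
$p{\left(m \right)} = 1$
$T{\left(X,P \right)} = 19$ ($T{\left(X,P \right)} = -2 + \left(\left(3 + 2\right)^{2} - 4\right) = -2 - \left(4 - 5^{2}\right) = -2 + \left(25 - 4\right) = -2 + 21 = 19$)
$\frac{1}{\left(313 T{\left(p{\left(-3 \right)},-26 \right)} + 446\right) + 6194559} = \frac{1}{\left(313 \cdot 19 + 446\right) + 6194559} = \frac{1}{\left(5947 + 446\right) + 6194559} = \frac{1}{6393 + 6194559} = \frac{1}{6200952}$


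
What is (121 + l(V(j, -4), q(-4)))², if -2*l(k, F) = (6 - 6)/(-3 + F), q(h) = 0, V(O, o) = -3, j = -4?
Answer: 14641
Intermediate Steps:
l(k, F) = 0 (l(k, F) = -(6 - 6)/(2*(-3 + F)) = -0/(-3 + F) = -½*0 = 0)
(121 + l(V(j, -4), q(-4)))² = (121 + 0)² = 121² = 14641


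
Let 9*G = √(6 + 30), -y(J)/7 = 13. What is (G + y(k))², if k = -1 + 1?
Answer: 73441/9 ≈ 8160.1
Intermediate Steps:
k = 0
y(J) = -91 (y(J) = -7*13 = -91)
G = ⅔ (G = √(6 + 30)/9 = √36/9 = (⅑)*6 = ⅔ ≈ 0.66667)
(G + y(k))² = (⅔ - 91)² = (-271/3)² = 73441/9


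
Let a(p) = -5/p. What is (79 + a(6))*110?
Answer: 25795/3 ≈ 8598.3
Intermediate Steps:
(79 + a(6))*110 = (79 - 5/6)*110 = (469/6)*110 = 25795/3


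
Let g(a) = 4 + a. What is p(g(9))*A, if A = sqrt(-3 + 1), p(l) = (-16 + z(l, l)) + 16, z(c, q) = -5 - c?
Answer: -18*I*sqrt(2) ≈ -25.456*I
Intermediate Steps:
p(l) = -5 - l (p(l) = (-16 + (-5 - l)) + 16 = (-21 - l) + 16 = -5 - l)
A = I*sqrt(2) (A = sqrt(-2) = I*sqrt(2) ≈ 1.4142*I)
p(g(9))*A = (-5 - (4 + 9))*(I*sqrt(2)) = (-5 - 1*13)*(I*sqrt(2)) = (-5 - 13)*(I*sqrt(2)) = -18*I*sqrt(2)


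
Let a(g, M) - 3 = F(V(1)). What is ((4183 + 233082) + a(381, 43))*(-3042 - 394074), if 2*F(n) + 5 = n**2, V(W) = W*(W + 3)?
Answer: -94225103226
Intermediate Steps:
V(W) = W*(3 + W)
F(n) = -5/2 + n**2/2
a(g, M) = 17/2 (a(g, M) = 3 + (-5/2 + (1*(3 + 1))**2/2) = 3 + (-5/2 + (1*4)**2/2) = 3 + (-5/2 + (1/2)*4**2) = 3 + (-5/2 + (1/2)*16) = 3 + (-5/2 + 8) = 3 + 11/2 = 17/2)
((4183 + 233082) + a(381, 43))*(-3042 - 394074) = ((4183 + 233082) + 17/2)*(-3042 - 394074) = (237265 + 17/2)*(-397116) = (474547/2)*(-397116) = -94225103226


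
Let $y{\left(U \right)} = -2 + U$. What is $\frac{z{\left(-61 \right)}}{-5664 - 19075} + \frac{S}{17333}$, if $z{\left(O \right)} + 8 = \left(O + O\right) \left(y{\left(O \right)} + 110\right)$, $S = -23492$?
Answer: $- \frac{43785682}{38981917} \approx -1.1232$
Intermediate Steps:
$z{\left(O \right)} = -8 + 2 O \left(108 + O\right)$ ($z{\left(O \right)} = -8 + \left(O + O\right) \left(\left(-2 + O\right) + 110\right) = -8 + 2 O \left(108 + O\right)$)
$\frac{z{\left(-61 \right)}}{-5664 - 19075} + \frac{S}{17333} = \frac{-8 + 2 \left(-61\right)^{2} + 216 \left(-61\right)}{-5664 - 19075} - \frac{23492}{17333} = \frac{-8 + 2 \cdot 3721 - 13176}{-24739} - \frac{23492}{17333} = \left(-8 + 7442 - 13176\right) \left(- \frac{1}{24739}\right) - \frac{23492}{17333} = \left(-5742\right) \left(- \frac{1}{24739}\right) - \frac{23492}{17333} = \frac{522}{2249} - \frac{23492}{17333} = - \frac{43785682}{38981917}$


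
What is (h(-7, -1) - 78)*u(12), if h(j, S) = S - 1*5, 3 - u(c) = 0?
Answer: -252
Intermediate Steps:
u(c) = 3 (u(c) = 3 - 1*0 = 3 + 0 = 3)
h(j, S) = -5 + S (h(j, S) = S - 5 = -5 + S)
(h(-7, -1) - 78)*u(12) = ((-5 - 1) - 78)*3 = (-6 - 78)*3 = -84*3 = -252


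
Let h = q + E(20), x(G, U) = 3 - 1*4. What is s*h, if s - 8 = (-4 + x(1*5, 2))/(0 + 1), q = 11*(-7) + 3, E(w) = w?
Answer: -162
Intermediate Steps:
x(G, U) = -1 (x(G, U) = 3 - 4 = -1)
q = -74 (q = -77 + 3 = -74)
s = 3 (s = 8 + (-4 - 1)/(0 + 1) = 8 - 5/1 = 8 - 5*1 = 8 - 5 = 3)
h = -54 (h = -74 + 20 = -54)
s*h = 3*(-54) = -162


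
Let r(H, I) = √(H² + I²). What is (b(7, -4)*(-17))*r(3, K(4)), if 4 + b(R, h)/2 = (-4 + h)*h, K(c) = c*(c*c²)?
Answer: -952*√65545 ≈ -2.4373e+5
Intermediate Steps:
K(c) = c⁴ (K(c) = c*c³ = c⁴)
b(R, h) = -8 + 2*h*(-4 + h) (b(R, h) = -8 + 2*((-4 + h)*h) = -8 + 2*(h*(-4 + h)) = -8 + 2*h*(-4 + h))
(b(7, -4)*(-17))*r(3, K(4)) = ((-8 - 8*(-4) + 2*(-4)²)*(-17))*√(3² + (4⁴)²) = ((-8 + 32 + 2*16)*(-17))*√(9 + 256²) = ((-8 + 32 + 32)*(-17))*√(9 + 65536) = (56*(-17))*√65545 = -952*√65545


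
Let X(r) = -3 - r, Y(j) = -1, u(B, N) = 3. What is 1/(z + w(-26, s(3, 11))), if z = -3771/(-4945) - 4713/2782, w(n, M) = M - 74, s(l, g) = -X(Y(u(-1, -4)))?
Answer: -13756990/1003318143 ≈ -0.013711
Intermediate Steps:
s(l, g) = 2 (s(l, g) = -(-3 - 1*(-1)) = -(-3 + 1) = -1*(-2) = 2)
w(n, M) = -74 + M
z = -12814863/13756990 (z = -3771*(-1/4945) - 4713*1/2782 = 3771/4945 - 4713/2782 = -12814863/13756990 ≈ -0.93152)
1/(z + w(-26, s(3, 11))) = 1/(-12814863/13756990 + (-74 + 2)) = 1/(-12814863/13756990 - 72) = 1/(-1003318143/13756990) = -13756990/1003318143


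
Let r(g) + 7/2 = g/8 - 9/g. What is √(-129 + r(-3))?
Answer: I*√2078/4 ≈ 11.396*I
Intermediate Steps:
r(g) = -7/2 - 9/g + g/8 (r(g) = -7/2 + (g/8 - 9/g) = -7/2 + (-9/g + g/8) = -7/2 - 9/g + g/8)
√(-129 + r(-3)) = √(-129 + (⅛)*(-72 - 3*(-28 - 3))/(-3)) = √(-129 + (⅛)*(-⅓)*(-72 - 3*(-31))) = √(-129 + (⅛)*(-⅓)*(-72 + 93)) = √(-129 + (⅛)*(-⅓)*21) = √(-129 - 7/8) = √(-1039/8) = I*√2078/4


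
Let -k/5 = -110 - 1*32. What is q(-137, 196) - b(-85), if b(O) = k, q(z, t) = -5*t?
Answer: -1690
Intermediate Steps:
k = 710 (k = -5*(-110 - 1*32) = -5*(-110 - 32) = -5*(-142) = 710)
b(O) = 710
q(-137, 196) - b(-85) = -5*196 - 1*710 = -980 - 710 = -1690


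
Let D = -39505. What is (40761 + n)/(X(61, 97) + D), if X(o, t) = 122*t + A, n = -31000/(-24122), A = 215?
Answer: -491633921/331146816 ≈ -1.4846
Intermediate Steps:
n = 15500/12061 (n = -31000*(-1/24122) = 15500/12061 ≈ 1.2851)
X(o, t) = 215 + 122*t (X(o, t) = 122*t + 215 = 215 + 122*t)
(40761 + n)/(X(61, 97) + D) = (40761 + 15500/12061)/((215 + 122*97) - 39505) = 491633921/(12061*((215 + 11834) - 39505)) = 491633921/(12061*(12049 - 39505)) = (491633921/12061)/(-27456) = (491633921/12061)*(-1/27456) = -491633921/331146816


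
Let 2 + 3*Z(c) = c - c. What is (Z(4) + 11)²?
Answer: 961/9 ≈ 106.78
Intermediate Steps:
Z(c) = -⅔ (Z(c) = -⅔ + (c - c)/3 = -⅔ + (⅓)*0 = -⅔ + 0 = -⅔)
(Z(4) + 11)² = (-⅔ + 11)² = (31/3)² = 961/9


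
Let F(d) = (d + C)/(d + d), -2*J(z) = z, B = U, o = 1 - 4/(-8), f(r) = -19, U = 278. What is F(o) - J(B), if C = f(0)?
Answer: 799/6 ≈ 133.17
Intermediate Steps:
o = 3/2 (o = 1 - 4*(-⅛) = 1 + ½ = 3/2 ≈ 1.5000)
B = 278
J(z) = -z/2
C = -19
F(d) = (-19 + d)/(2*d) (F(d) = (d - 19)/(d + d) = (-19 + d)/((2*d)) = (-19 + d)*(1/(2*d)) = (-19 + d)/(2*d))
F(o) - J(B) = (-19 + 3/2)/(2*(3/2)) - (-1)*278/2 = (½)*(⅔)*(-35/2) - 1*(-139) = -35/6 + 139 = 799/6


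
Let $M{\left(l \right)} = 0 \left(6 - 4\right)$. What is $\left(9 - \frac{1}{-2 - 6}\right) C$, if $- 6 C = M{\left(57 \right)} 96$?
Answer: $0$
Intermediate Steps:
$M{\left(l \right)} = 0$ ($M{\left(l \right)} = 0 \cdot 2 = 0$)
$C = 0$ ($C = - \frac{0 \cdot 96}{6} = \left(- \frac{1}{6}\right) 0 = 0$)
$\left(9 - \frac{1}{-2 - 6}\right) C = \left(9 - \frac{1}{-2 - 6}\right) 0 = \left(9 - \frac{1}{-8}\right) 0 = \left(9 - - \frac{1}{8}\right) 0 = \left(9 + \frac{1}{8}\right) 0 = \frac{73}{8} \cdot 0 = 0$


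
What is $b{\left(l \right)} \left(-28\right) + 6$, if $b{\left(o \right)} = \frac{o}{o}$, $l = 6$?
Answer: $-22$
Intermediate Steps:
$b{\left(o \right)} = 1$
$b{\left(l \right)} \left(-28\right) + 6 = 1 \left(-28\right) + 6 = -28 + 6 = -22$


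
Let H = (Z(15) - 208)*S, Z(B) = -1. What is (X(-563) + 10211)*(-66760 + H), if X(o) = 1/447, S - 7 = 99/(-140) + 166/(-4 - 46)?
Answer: -107642431519711/156450 ≈ -6.8803e+8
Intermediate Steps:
S = 2081/700 (S = 7 + (99/(-140) + 166/(-4 - 46)) = 7 + (99*(-1/140) + 166/(-50)) = 7 + (-99/140 + 166*(-1/50)) = 7 + (-99/140 - 83/25) = 7 - 2819/700 = 2081/700 ≈ 2.9729)
H = -434929/700 (H = (-1 - 208)*(2081/700) = -209*2081/700 = -434929/700 ≈ -621.33)
X(o) = 1/447
(X(-563) + 10211)*(-66760 + H) = (1/447 + 10211)*(-66760 - 434929/700) = (4564318/447)*(-47166929/700) = -107642431519711/156450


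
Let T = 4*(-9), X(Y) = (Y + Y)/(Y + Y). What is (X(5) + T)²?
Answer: 1225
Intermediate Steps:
X(Y) = 1 (X(Y) = (2*Y)/((2*Y)) = (2*Y)*(1/(2*Y)) = 1)
T = -36
(X(5) + T)² = (1 - 36)² = (-35)² = 1225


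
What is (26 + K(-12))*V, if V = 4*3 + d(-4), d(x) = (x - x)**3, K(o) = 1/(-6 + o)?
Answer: 934/3 ≈ 311.33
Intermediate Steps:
d(x) = 0 (d(x) = 0**3 = 0)
V = 12 (V = 4*3 + 0 = 12 + 0 = 12)
(26 + K(-12))*V = (26 + 1/(-6 - 12))*12 = (26 + 1/(-18))*12 = (26 - 1/18)*12 = (467/18)*12 = 934/3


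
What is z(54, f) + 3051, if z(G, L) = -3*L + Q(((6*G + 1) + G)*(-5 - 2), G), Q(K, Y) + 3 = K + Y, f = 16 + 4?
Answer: 389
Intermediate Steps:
f = 20
Q(K, Y) = -3 + K + Y (Q(K, Y) = -3 + (K + Y) = -3 + K + Y)
z(G, L) = -10 - 48*G - 3*L (z(G, L) = -3*L + (-3 + ((6*G + 1) + G)*(-5 - 2) + G) = -3*L + (-3 + ((1 + 6*G) + G)*(-7) + G) = -3*L + (-3 + (1 + 7*G)*(-7) + G) = -3*L + (-3 + (-7 - 49*G) + G) = -3*L + (-10 - 48*G) = -10 - 48*G - 3*L)
z(54, f) + 3051 = (-10 - 48*54 - 3*20) + 3051 = (-10 - 2592 - 60) + 3051 = -2662 + 3051 = 389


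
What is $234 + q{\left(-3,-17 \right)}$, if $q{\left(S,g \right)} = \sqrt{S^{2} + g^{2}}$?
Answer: $234 + \sqrt{298} \approx 251.26$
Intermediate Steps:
$234 + q{\left(-3,-17 \right)} = 234 + \sqrt{\left(-3\right)^{2} + \left(-17\right)^{2}} = 234 + \sqrt{9 + 289} = 234 + \sqrt{298}$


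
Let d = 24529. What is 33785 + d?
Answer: 58314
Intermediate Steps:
33785 + d = 33785 + 24529 = 58314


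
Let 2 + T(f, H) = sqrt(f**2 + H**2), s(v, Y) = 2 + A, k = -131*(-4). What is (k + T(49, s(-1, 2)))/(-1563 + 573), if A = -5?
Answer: -29/55 - sqrt(2410)/990 ≈ -0.57686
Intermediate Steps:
k = 524
s(v, Y) = -3 (s(v, Y) = 2 - 5 = -3)
T(f, H) = -2 + sqrt(H**2 + f**2) (T(f, H) = -2 + sqrt(f**2 + H**2) = -2 + sqrt(H**2 + f**2))
(k + T(49, s(-1, 2)))/(-1563 + 573) = (524 + (-2 + sqrt((-3)**2 + 49**2)))/(-1563 + 573) = (524 + (-2 + sqrt(9 + 2401)))/(-990) = (524 + (-2 + sqrt(2410)))*(-1/990) = (522 + sqrt(2410))*(-1/990) = -29/55 - sqrt(2410)/990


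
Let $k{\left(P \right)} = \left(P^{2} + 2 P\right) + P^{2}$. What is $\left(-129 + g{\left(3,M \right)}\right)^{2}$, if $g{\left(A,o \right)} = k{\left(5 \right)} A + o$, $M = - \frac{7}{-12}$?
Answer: $\frac{383161}{144} \approx 2660.8$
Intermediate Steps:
$k{\left(P \right)} = 2 P + 2 P^{2}$
$M = \frac{7}{12}$ ($M = \left(-7\right) \left(- \frac{1}{12}\right) = \frac{7}{12} \approx 0.58333$)
$g{\left(A,o \right)} = o + 60 A$ ($g{\left(A,o \right)} = 2 \cdot 5 \left(1 + 5\right) A + o = 2 \cdot 5 \cdot 6 A + o = 60 A + o = o + 60 A$)
$\left(-129 + g{\left(3,M \right)}\right)^{2} = \left(-129 + \left(\frac{7}{12} + 60 \cdot 3\right)\right)^{2} = \left(-129 + \left(\frac{7}{12} + 180\right)\right)^{2} = \left(-129 + \frac{2167}{12}\right)^{2} = \left(\frac{619}{12}\right)^{2} = \frac{383161}{144}$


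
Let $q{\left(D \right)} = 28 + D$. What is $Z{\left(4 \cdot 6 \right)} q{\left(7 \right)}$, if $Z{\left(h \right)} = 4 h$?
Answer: $3360$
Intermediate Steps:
$Z{\left(4 \cdot 6 \right)} q{\left(7 \right)} = 4 \cdot 4 \cdot 6 \left(28 + 7\right) = 4 \cdot 24 \cdot 35 = 96 \cdot 35 = 3360$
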